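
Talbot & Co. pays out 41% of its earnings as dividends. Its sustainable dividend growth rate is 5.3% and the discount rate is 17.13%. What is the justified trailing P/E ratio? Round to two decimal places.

Justified trailing P/E = b(1+g)/(r−g) = 0.41×(1+0.053)/(0.1713−0.053) = 3.6495

3.65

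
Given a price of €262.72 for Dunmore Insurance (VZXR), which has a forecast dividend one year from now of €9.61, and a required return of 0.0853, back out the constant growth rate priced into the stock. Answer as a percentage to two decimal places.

4.87%

From P₀ = D₁/(r − g), the implied growth is g = r − D₁/P₀.
g = 0.0853 − 9.61/262.72 = 0.0853 − 0.03658 = 0.04872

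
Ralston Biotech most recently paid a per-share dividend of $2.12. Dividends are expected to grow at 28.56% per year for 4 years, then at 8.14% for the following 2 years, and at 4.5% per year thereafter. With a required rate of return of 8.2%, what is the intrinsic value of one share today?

$140.94

Three-stage DDM. Project D₁…D_6; terminal Gordon value at t=6 with g = 0.045; discount at r = 0.082.
D_1 = 2.7255
D_2 = 3.5039
D_3 = 4.5046
D_4 = 5.7911
D_5 = 6.2625
D_6 = 6.7722
TV_6 = 7.0770/(0.082−0.045) = 191.2699
P₀ = Σ Dₜ/(1+r)ᵗ + TV_6/(1+r)^6 = 140.9384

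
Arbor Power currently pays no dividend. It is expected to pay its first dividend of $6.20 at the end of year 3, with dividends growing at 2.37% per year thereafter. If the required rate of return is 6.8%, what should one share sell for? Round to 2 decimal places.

Deferred-dividend DDM. At t=2 the remaining stream is a growing perpetuity with first payment D_3 = 6.20.
V_2 = D_3/(r−g) = 6.20/(0.068−0.0237) = 139.9549
P₀ = V_2/(1+r)^2 = 139.9549/(1+0.068)^2 = 122.7003

$122.70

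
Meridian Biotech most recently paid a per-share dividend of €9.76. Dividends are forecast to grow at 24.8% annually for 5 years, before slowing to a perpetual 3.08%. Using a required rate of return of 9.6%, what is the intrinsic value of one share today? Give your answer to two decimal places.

Two-stage DDM. Project D₁…D_5 at 0.248, terminal growth 0.0308, discount at r = 0.096.
D_1 = 12.1805
D_2 = 15.2012
D_3 = 18.9711
D_4 = 23.6760
D_5 = 29.5476
Terminal value at t=5: TV = D_6/(r−g) = 30.4577/(0.096−0.0308) = 467.1427
P₀ = 12.1805/(1+0.096)^1 + 15.2012/(1+0.096)^2 + 18.9711/(1+0.096)^3 + 23.6760/(1+0.096)^4 + 29.5476/(1+0.096)^5 + 467.1427/(1+0.096)^5 = 368.6615

€368.66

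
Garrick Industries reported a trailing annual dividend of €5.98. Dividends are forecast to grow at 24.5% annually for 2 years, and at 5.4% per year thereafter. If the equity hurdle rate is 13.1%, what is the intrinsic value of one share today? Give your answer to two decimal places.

€113.02

Two-stage DDM. Project D₁…D_2 at 0.245, terminal growth 0.054, discount at r = 0.131.
D_1 = 7.4451
D_2 = 9.2691
Terminal value at t=2: TV = D_3/(r−g) = 9.7697/(0.131−0.054) = 126.8790
P₀ = 7.4451/(1+0.131)^1 + 9.2691/(1+0.131)^2 + 126.8790/(1+0.131)^2 = 113.0183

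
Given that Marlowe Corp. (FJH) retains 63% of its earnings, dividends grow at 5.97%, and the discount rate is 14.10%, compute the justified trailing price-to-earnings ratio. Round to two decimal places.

4.82

Payout ratio b = 1 − 0.63 = 0.37.
Justified trailing P/E = b(1+g)/(r−g) = 0.37×(1+0.0597)/(0.141−0.0597) = 4.8227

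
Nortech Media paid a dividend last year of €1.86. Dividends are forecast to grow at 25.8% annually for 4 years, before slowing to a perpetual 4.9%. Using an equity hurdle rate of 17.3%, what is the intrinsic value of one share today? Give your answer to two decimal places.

€29.71

Two-stage DDM. Project D₁…D_4 at 0.258, terminal growth 0.049, discount at r = 0.173.
D_1 = 2.3399
D_2 = 2.9436
D_3 = 3.7030
D_4 = 4.6584
Terminal value at t=4: TV = D_5/(r−g) = 4.8866/(0.173−0.049) = 39.4084
P₀ = 2.3399/(1+0.173)^1 + 2.9436/(1+0.173)^2 + 3.7030/(1+0.173)^3 + 4.6584/(1+0.173)^4 + 39.4084/(1+0.173)^4 = 29.7051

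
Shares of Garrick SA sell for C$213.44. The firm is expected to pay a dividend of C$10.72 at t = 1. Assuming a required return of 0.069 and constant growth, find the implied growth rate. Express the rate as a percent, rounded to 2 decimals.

From P₀ = D₁/(r − g), the implied growth is g = r − D₁/P₀.
g = 0.069 − 10.72/213.44 = 0.069 − 0.05022 = 0.01878

1.88%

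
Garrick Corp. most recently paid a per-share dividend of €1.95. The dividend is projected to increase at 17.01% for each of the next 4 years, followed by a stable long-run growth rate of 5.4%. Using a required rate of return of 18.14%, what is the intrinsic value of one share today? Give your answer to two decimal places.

Two-stage DDM. Project D₁…D_4 at 0.1701, terminal growth 0.054, discount at r = 0.1814.
D_1 = 2.2817
D_2 = 2.6698
D_3 = 3.1239
D_4 = 3.6553
Terminal value at t=4: TV = D_5/(r−g) = 3.8527/(0.1814−0.054) = 30.2411
P₀ = 2.2817/(1+0.1814)^1 + 2.6698/(1+0.1814)^2 + 3.1239/(1+0.1814)^3 + 3.6553/(1+0.1814)^4 + 30.2411/(1+0.1814)^4 = 23.1395

€23.14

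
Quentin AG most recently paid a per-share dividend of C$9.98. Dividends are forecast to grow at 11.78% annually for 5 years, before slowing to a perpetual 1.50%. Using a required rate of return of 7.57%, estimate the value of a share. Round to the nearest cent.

C$258.27

Two-stage DDM. Project D₁…D_5 at 0.1178, terminal growth 0.015, discount at r = 0.0757.
D_1 = 11.1556
D_2 = 12.4698
D_3 = 13.9387
D_4 = 15.5807
D_5 = 17.4161
Terminal value at t=5: TV = D_6/(r−g) = 17.6773/(0.0757−0.015) = 291.2248
P₀ = 11.1556/(1+0.0757)^1 + 12.4698/(1+0.0757)^2 + 13.9387/(1+0.0757)^3 + 15.5807/(1+0.0757)^4 + 17.4161/(1+0.0757)^5 + 291.2248/(1+0.0757)^5 = 258.2697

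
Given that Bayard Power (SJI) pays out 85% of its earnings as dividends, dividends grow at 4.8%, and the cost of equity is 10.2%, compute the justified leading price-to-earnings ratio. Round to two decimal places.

Justified leading P/E = b/(r−g) = 0.85/(0.102−0.048) = 15.7407

15.74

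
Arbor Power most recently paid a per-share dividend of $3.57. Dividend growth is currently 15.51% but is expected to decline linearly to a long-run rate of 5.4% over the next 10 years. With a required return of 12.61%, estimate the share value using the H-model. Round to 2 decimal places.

H-model: P₀ = D₀[(1+g_L) + H(g_S−g_L)]/(r−g_L), with H = 10/2 = 5.
P₀ = 3.57 × [(1+0.054) + 5×(0.1551−0.054)] / (0.1261−0.054)
   = 3.57 × 1.5595 / 0.0721 = 77.2180

$77.22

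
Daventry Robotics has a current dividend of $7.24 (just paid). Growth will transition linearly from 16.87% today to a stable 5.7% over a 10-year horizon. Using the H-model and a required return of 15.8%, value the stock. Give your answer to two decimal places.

$115.80

H-model: P₀ = D₀[(1+g_L) + H(g_S−g_L)]/(r−g_L), with H = 10/2 = 5.
P₀ = 7.24 × [(1+0.057) + 5×(0.1687−0.057)] / (0.158−0.057)
   = 7.24 × 1.6155 / 0.101 = 115.8042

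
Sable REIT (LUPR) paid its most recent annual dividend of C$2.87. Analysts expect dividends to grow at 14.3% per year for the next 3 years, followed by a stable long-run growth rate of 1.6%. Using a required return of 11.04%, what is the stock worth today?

Two-stage DDM. Project D₁…D_3 at 0.143, terminal growth 0.016, discount at r = 0.1104.
D_1 = 3.2804
D_2 = 3.7495
D_3 = 4.2857
Terminal value at t=3: TV = D_4/(r−g) = 4.3543/(0.1104−0.016) = 46.1256
P₀ = 3.2804/(1+0.1104)^1 + 3.7495/(1+0.1104)^2 + 4.2857/(1+0.1104)^3 + 46.1256/(1+0.1104)^3 = 42.8158

C$42.82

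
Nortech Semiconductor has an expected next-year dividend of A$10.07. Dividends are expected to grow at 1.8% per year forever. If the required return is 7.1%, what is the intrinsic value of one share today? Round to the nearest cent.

A$190.00

Gordon growth model: P₀ = D₁/(r − g), with D₁ = 10.07 given directly.
P₀ = 10.0700 / (0.071 − 0.018) = 10.0700 / 0.053 = 190.0000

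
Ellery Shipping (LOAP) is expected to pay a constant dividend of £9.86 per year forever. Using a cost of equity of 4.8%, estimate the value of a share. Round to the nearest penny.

£205.42

Zero-growth DDM (perpetuity): P₀ = D/r = 9.86 / 0.048 = 205.4167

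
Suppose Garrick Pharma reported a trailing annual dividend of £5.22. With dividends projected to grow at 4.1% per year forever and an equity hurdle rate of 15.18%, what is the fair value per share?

£49.04

Gordon growth model: P₀ = D₁/(r − g). D₁ = 5.22 × (1 + 0.041) = 5.4340.
P₀ = 5.4340 / (0.1518 − 0.041) = 5.4340 / 0.1108 = 49.0435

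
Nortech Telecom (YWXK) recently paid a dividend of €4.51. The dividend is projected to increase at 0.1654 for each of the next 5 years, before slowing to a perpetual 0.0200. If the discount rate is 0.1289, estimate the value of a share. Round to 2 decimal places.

Two-stage DDM. Project D₁…D_5 at 0.1654, terminal growth 0.02, discount at r = 0.1289.
D_1 = 5.2560
D_2 = 6.1253
D_3 = 7.1384
D_4 = 8.3191
D_5 = 9.6951
Terminal value at t=5: TV = D_6/(r−g) = 9.8890/(0.1289−0.02) = 90.8080
P₀ = 5.2560/(1+0.1289)^1 + 6.1253/(1+0.1289)^2 + 7.1384/(1+0.1289)^3 + 8.3191/(1+0.1289)^4 + 9.6951/(1+0.1289)^5 + 90.8080/(1+0.1289)^5 = 74.3614

€74.36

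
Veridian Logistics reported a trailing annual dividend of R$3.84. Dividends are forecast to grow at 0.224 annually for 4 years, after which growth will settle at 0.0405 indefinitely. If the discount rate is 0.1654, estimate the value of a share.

R$56.32

Two-stage DDM. Project D₁…D_4 at 0.224, terminal growth 0.0405, discount at r = 0.1654.
D_1 = 4.7002
D_2 = 5.7530
D_3 = 7.0417
D_4 = 8.6190
Terminal value at t=4: TV = D_5/(r−g) = 8.9681/(0.1654−0.0405) = 71.8020
P₀ = 4.7002/(1+0.1654)^1 + 5.7530/(1+0.1654)^2 + 7.0417/(1+0.1654)^3 + 8.6190/(1+0.1654)^4 + 71.8020/(1+0.1654)^4 = 56.3161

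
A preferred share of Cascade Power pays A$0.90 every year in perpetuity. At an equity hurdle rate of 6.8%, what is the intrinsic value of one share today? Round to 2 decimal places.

A$13.24

Zero-growth DDM (perpetuity): P₀ = D/r = 0.90 / 0.068 = 13.2353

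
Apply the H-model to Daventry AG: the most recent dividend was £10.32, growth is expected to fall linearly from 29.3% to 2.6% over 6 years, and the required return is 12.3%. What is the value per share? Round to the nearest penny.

£194.38

H-model: P₀ = D₀[(1+g_L) + H(g_S−g_L)]/(r−g_L), with H = 6/2 = 3.
P₀ = 10.32 × [(1+0.026) + 3×(0.293−0.026)] / (0.123−0.026)
   = 10.32 × 1.8270 / 0.097 = 194.3777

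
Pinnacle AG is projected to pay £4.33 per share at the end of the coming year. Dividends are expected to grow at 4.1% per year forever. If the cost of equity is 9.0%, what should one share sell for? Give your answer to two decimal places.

£88.37

Gordon growth model: P₀ = D₁/(r − g), with D₁ = 4.33 given directly.
P₀ = 4.3300 / (0.09 − 0.041) = 4.3300 / 0.049 = 88.3673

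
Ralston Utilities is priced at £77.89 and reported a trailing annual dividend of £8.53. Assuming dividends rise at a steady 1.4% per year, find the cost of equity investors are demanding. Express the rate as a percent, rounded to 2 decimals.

Rearranging the constant-growth DDM: r = D₁/P₀ + g.
D₁ = 8.53 × (1 + 0.014) = 8.6494.
r = 8.6494 / 77.89 + 0.014 = 0.11105 + 0.014 = 0.12505

12.50%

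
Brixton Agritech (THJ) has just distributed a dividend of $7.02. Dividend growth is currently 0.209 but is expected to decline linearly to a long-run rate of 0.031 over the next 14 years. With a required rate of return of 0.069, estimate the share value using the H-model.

H-model: P₀ = D₀[(1+g_L) + H(g_S−g_L)]/(r−g_L), with H = 14/2 = 7.
P₀ = 7.02 × [(1+0.031) + 7×(0.209−0.031)] / (0.069−0.031)
   = 7.02 × 2.2770 / 0.038 = 420.6458

$420.65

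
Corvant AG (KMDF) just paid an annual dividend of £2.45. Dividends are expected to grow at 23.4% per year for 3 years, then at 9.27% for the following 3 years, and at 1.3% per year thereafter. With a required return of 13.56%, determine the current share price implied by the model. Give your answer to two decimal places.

£40.58

Three-stage DDM. Project D₁…D_6; terminal Gordon value at t=6 with g = 0.013; discount at r = 0.1356.
D_1 = 3.0233
D_2 = 3.7308
D_3 = 4.6037
D_4 = 5.0305
D_5 = 5.4968
D_6 = 6.0064
TV_6 = 6.0845/(0.1356−0.013) = 49.6288
P₀ = Σ Dₜ/(1+r)ᵗ + TV_6/(1+r)^6 = 40.5761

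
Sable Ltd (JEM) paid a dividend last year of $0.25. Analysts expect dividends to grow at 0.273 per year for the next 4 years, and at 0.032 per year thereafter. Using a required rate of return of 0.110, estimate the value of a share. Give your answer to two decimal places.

$7.15

Two-stage DDM. Project D₁…D_4 at 0.273, terminal growth 0.032, discount at r = 0.11.
D_1 = 0.3183
D_2 = 0.4051
D_3 = 0.5157
D_4 = 0.6565
Terminal value at t=4: TV = D_5/(r−g) = 0.6775/(0.11−0.032) = 8.6864
P₀ = 0.3183/(1+0.11)^1 + 0.4051/(1+0.11)^2 + 0.5157/(1+0.11)^3 + 0.6565/(1+0.11)^4 + 8.6864/(1+0.11)^4 = 7.1471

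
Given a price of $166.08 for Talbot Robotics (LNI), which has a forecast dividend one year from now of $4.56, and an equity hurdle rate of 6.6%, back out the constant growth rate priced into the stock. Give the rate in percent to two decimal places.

3.85%

From P₀ = D₁/(r − g), the implied growth is g = r − D₁/P₀.
g = 0.066 − 4.56/166.08 = 0.066 − 0.02746 = 0.03854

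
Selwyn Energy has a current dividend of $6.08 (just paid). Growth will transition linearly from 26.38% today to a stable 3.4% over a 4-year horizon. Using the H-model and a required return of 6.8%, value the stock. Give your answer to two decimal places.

$267.09

H-model: P₀ = D₀[(1+g_L) + H(g_S−g_L)]/(r−g_L), with H = 4/2 = 2.
P₀ = 6.08 × [(1+0.034) + 2×(0.2638−0.034)] / (0.068−0.034)
   = 6.08 × 1.4936 / 0.034 = 267.0908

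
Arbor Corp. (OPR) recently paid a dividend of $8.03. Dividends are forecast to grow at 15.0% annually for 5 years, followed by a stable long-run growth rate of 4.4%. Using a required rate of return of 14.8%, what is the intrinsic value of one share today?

Two-stage DDM. Project D₁…D_5 at 0.15, terminal growth 0.044, discount at r = 0.148.
D_1 = 9.2345
D_2 = 10.6197
D_3 = 12.2126
D_4 = 14.0445
D_5 = 16.1512
Terminal value at t=5: TV = D_6/(r−g) = 16.8619/(0.148−0.044) = 162.1332
P₀ = 9.2345/(1+0.148)^1 + 10.6197/(1+0.148)^2 + 12.2126/(1+0.148)^3 + 14.0445/(1+0.148)^4 + 16.1512/(1+0.148)^5 + 162.1332/(1+0.148)^5 = 121.6738

$121.67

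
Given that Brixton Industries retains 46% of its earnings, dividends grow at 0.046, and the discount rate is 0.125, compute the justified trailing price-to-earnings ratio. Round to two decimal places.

Payout ratio b = 1 − 0.46 = 0.54.
Justified trailing P/E = b(1+g)/(r−g) = 0.54×(1+0.046)/(0.125−0.046) = 7.1499

7.15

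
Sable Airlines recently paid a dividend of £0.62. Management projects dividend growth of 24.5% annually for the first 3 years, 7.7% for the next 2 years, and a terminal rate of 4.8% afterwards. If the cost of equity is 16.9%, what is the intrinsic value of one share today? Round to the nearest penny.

Three-stage DDM. Project D₁…D_5; terminal Gordon value at t=5 with g = 0.048; discount at r = 0.169.
D_1 = 0.7719
D_2 = 0.9610
D_3 = 1.1965
D_4 = 1.2886
D_5 = 1.3878
TV_5 = 1.4544/(0.169−0.048) = 12.0201
P₀ = Σ Dₜ/(1+r)ᵗ + TV_5/(1+r)^5 = 8.9442

£8.94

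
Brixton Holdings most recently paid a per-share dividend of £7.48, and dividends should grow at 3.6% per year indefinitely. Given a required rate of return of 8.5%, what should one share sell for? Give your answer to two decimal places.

Gordon growth model: P₀ = D₁/(r − g). D₁ = 7.48 × (1 + 0.036) = 7.7493.
P₀ = 7.7493 / (0.085 − 0.036) = 7.7493 / 0.049 = 158.1486

£158.15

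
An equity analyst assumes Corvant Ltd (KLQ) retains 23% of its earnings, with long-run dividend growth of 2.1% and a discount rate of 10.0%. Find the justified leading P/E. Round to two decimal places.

Payout ratio b = 1 − 0.23 = 0.77.
Justified leading P/E = b/(r−g) = 0.77/(0.1−0.021) = 9.7468

9.75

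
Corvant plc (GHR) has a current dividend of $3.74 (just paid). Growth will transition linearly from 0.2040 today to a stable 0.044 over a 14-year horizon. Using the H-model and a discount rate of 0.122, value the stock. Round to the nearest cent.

H-model: P₀ = D₀[(1+g_L) + H(g_S−g_L)]/(r−g_L), with H = 14/2 = 7.
P₀ = 3.74 × [(1+0.044) + 7×(0.204−0.044)] / (0.122−0.044)
   = 3.74 × 2.1640 / 0.078 = 103.7610

$103.76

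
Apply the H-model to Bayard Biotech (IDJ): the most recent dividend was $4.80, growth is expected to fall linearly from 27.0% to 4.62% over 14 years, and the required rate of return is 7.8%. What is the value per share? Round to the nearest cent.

$394.38

H-model: P₀ = D₀[(1+g_L) + H(g_S−g_L)]/(r−g_L), with H = 14/2 = 7.
P₀ = 4.80 × [(1+0.0462) + 7×(0.27−0.0462)] / (0.078−0.0462)
   = 4.80 × 2.6128 / 0.0318 = 394.3849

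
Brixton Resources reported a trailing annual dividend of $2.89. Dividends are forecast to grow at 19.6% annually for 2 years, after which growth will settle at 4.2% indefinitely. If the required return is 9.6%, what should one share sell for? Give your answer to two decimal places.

$73.00

Two-stage DDM. Project D₁…D_2 at 0.196, terminal growth 0.042, discount at r = 0.096.
D_1 = 3.4564
D_2 = 4.1339
Terminal value at t=2: TV = D_3/(r−g) = 4.3075/(0.096−0.042) = 79.7690
P₀ = 3.4564/(1+0.096)^1 + 4.1339/(1+0.096)^2 + 79.7690/(1+0.096)^2 = 73.0020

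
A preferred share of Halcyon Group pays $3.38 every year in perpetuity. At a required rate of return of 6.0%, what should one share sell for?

$56.33

Zero-growth DDM (perpetuity): P₀ = D/r = 3.38 / 0.06 = 56.3333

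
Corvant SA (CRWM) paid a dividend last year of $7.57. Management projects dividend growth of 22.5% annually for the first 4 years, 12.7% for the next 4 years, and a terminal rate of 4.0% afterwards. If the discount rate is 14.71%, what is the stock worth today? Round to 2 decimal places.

Three-stage DDM. Project D₁…D_8; terminal Gordon value at t=8 with g = 0.04; discount at r = 0.1471.
D_1 = 9.2733
D_2 = 11.3597
D_3 = 13.9157
D_4 = 17.0467
D_5 = 19.2116
D_6 = 21.6515
D_7 = 24.4012
D_8 = 27.5002
TV_8 = 28.6002/(0.1471−0.04) = 267.0421
P₀ = Σ Dₜ/(1+r)ᵗ + TV_8/(1+r)^8 = 162.5463

$162.55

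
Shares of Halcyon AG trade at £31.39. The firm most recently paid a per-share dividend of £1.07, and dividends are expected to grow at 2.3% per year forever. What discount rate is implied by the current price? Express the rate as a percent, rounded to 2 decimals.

Rearranging the constant-growth DDM: r = D₁/P₀ + g.
D₁ = 1.07 × (1 + 0.023) = 1.0946.
r = 1.0946 / 31.39 + 0.023 = 0.03487 + 0.023 = 0.05787

5.79%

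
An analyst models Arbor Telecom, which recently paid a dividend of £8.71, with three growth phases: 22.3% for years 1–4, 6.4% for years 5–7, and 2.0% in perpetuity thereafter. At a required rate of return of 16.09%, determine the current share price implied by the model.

Three-stage DDM. Project D₁…D_7; terminal Gordon value at t=7 with g = 0.02; discount at r = 0.1609.
D_1 = 10.6523
D_2 = 13.0278
D_3 = 15.9330
D_4 = 19.4861
D_5 = 20.7332
D_6 = 22.0601
D_7 = 23.4719
TV_7 = 23.9414/(0.1609−0.02) = 169.9175
P₀ = Σ Dₜ/(1+r)ᵗ + TV_7/(1+r)^7 = 126.6571

£126.66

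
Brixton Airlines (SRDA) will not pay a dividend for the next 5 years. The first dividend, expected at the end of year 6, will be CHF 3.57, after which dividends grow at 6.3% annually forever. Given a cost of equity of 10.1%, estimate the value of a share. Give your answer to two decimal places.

Deferred-dividend DDM. At t=5 the remaining stream is a growing perpetuity with first payment D_6 = 3.57.
V_5 = D_6/(r−g) = 3.57/(0.101−0.063) = 93.9474
P₀ = V_5/(1+r)^5 = 93.9474/(1+0.101)^5 = 58.0695

CHF 58.07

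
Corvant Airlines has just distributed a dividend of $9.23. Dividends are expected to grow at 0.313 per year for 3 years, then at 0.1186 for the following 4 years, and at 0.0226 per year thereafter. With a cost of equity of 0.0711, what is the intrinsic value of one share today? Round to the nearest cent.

$544.51

Three-stage DDM. Project D₁…D_7; terminal Gordon value at t=7 with g = 0.0226; discount at r = 0.0711.
D_1 = 12.1190
D_2 = 15.9122
D_3 = 20.8928
D_4 = 23.3706
D_5 = 26.1424
D_6 = 29.2429
D_7 = 32.7111
TV_7 = 33.4504/(0.0711−0.0226) = 689.6984
P₀ = Σ Dₜ/(1+r)ᵗ + TV_7/(1+r)^7 = 544.5086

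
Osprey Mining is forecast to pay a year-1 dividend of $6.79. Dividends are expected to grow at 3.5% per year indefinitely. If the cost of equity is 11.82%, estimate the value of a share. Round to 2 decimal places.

Gordon growth model: P₀ = D₁/(r − g), with D₁ = 6.79 given directly.
P₀ = 6.7900 / (0.1182 − 0.035) = 6.7900 / 0.0832 = 81.6106

$81.61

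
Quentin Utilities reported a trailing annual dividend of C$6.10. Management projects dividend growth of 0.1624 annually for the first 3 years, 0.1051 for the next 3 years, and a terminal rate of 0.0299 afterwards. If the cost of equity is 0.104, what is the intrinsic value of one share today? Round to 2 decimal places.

C$140.97

Three-stage DDM. Project D₁…D_6; terminal Gordon value at t=6 with g = 0.0299; discount at r = 0.104.
D_1 = 7.0906
D_2 = 8.2422
D_3 = 9.5807
D_4 = 10.5876
D_5 = 11.7004
D_6 = 12.9301
TV_6 = 13.3167/(0.104−0.0299) = 179.7125
P₀ = Σ Dₜ/(1+r)ᵗ + TV_6/(1+r)^6 = 140.9659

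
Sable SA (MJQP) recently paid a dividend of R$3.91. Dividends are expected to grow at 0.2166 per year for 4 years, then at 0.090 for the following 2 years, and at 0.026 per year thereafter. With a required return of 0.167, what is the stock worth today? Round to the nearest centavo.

Three-stage DDM. Project D₁…D_6; terminal Gordon value at t=6 with g = 0.026; discount at r = 0.167.
D_1 = 4.7569
D_2 = 5.7873
D_3 = 7.0408
D_4 = 8.5658
D_5 = 9.3367
D_6 = 10.1770
TV_6 = 10.4416/(0.167−0.026) = 74.0541
P₀ = Σ Dₜ/(1+r)ᵗ + TV_6/(1+r)^6 = 55.0339

R$55.03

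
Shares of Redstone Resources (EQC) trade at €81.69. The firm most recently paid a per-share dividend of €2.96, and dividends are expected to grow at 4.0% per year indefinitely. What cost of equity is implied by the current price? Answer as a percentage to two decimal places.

7.77%

Rearranging the constant-growth DDM: r = D₁/P₀ + g.
D₁ = 2.96 × (1 + 0.04) = 3.0784.
r = 3.0784 / 81.69 + 0.04 = 0.03768 + 0.04 = 0.07768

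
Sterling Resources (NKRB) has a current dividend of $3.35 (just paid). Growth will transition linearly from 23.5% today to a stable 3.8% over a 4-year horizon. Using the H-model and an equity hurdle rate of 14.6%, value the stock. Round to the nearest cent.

$44.42

H-model: P₀ = D₀[(1+g_L) + H(g_S−g_L)]/(r−g_L), with H = 4/2 = 2.
P₀ = 3.35 × [(1+0.038) + 2×(0.235−0.038)] / (0.146−0.038)
   = 3.35 × 1.4320 / 0.108 = 44.4185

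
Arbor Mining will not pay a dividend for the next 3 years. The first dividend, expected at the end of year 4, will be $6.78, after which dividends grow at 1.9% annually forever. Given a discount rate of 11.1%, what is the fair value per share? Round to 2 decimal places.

$53.74

Deferred-dividend DDM. At t=3 the remaining stream is a growing perpetuity with first payment D_4 = 6.78.
V_3 = D_4/(r−g) = 6.78/(0.111−0.019) = 73.6957
P₀ = V_3/(1+r)^3 = 73.6957/(1+0.111)^3 = 53.7403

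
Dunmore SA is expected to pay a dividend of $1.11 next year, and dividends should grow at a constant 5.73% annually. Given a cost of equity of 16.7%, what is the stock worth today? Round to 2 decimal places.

Gordon growth model: P₀ = D₁/(r − g), with D₁ = 1.11 given directly.
P₀ = 1.1100 / (0.167 − 0.0573) = 1.1100 / 0.1097 = 10.1185

$10.12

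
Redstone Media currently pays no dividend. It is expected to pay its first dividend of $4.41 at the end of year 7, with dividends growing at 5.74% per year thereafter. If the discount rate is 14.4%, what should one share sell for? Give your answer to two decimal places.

$22.72

Deferred-dividend DDM. At t=6 the remaining stream is a growing perpetuity with first payment D_7 = 4.41.
V_6 = D_7/(r−g) = 4.41/(0.144−0.0574) = 50.9238
P₀ = V_6/(1+r)^6 = 50.9238/(1+0.144)^6 = 22.7177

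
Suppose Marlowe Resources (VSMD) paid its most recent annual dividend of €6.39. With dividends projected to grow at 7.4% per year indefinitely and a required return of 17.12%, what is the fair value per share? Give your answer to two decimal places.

Gordon growth model: P₀ = D₁/(r − g). D₁ = 6.39 × (1 + 0.074) = 6.8629.
P₀ = 6.8629 / (0.1712 − 0.074) = 6.8629 / 0.0972 = 70.6056

€70.61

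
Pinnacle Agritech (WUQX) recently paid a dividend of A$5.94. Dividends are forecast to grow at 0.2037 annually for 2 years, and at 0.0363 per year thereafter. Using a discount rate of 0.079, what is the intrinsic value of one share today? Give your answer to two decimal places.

Two-stage DDM. Project D₁…D_2 at 0.2037, terminal growth 0.0363, discount at r = 0.079.
D_1 = 7.1500
D_2 = 8.6064
Terminal value at t=2: TV = D_3/(r−g) = 8.9188/(0.079−0.0363) = 208.8722
P₀ = 7.1500/(1+0.079)^1 + 8.6064/(1+0.079)^2 + 208.8722/(1+0.079)^2 = 193.4251

A$193.43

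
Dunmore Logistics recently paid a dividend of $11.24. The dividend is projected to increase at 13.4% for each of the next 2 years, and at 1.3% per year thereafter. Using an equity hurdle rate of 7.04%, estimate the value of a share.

$247.16

Two-stage DDM. Project D₁…D_2 at 0.134, terminal growth 0.013, discount at r = 0.0704.
D_1 = 12.7462
D_2 = 14.4541
Terminal value at t=2: TV = D_3/(r−g) = 14.6420/(0.0704−0.013) = 255.0880
P₀ = 12.7462/(1+0.0704)^1 + 14.4541/(1+0.0704)^2 + 255.0880/(1+0.0704)^2 = 247.1604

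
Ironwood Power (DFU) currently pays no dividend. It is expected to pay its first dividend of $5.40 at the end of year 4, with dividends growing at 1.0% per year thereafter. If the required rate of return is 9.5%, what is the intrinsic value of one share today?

Deferred-dividend DDM. At t=3 the remaining stream is a growing perpetuity with first payment D_4 = 5.40.
V_3 = D_4/(r−g) = 5.40/(0.095−0.01) = 63.5294
P₀ = V_3/(1+r)^3 = 63.5294/(1+0.095)^3 = 48.3874

$48.39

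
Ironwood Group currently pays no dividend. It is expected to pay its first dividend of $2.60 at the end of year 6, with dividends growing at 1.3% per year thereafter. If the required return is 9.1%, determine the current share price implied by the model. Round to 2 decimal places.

Deferred-dividend DDM. At t=5 the remaining stream is a growing perpetuity with first payment D_6 = 2.60.
V_5 = D_6/(r−g) = 2.60/(0.091−0.013) = 33.3333
P₀ = V_5/(1+r)^5 = 33.3333/(1+0.091)^5 = 21.5653

$21.57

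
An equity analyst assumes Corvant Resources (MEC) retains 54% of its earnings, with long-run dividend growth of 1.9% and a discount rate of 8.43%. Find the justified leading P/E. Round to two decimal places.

Payout ratio b = 1 − 0.54 = 0.46.
Justified leading P/E = b/(r−g) = 0.46/(0.0843−0.019) = 7.0444

7.04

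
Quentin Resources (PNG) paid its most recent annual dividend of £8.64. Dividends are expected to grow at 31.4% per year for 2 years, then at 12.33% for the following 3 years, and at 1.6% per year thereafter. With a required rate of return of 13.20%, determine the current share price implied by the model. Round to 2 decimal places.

Three-stage DDM. Project D₁…D_5; terminal Gordon value at t=5 with g = 0.016; discount at r = 0.132.
D_1 = 11.3530
D_2 = 14.9178
D_3 = 16.7572
D_4 = 18.8233
D_5 = 21.1442
TV_5 = 21.4825/(0.132−0.016) = 185.1942
P₀ = Σ Dₜ/(1+r)ᵗ + TV_5/(1+r)^5 = 155.6925

£155.69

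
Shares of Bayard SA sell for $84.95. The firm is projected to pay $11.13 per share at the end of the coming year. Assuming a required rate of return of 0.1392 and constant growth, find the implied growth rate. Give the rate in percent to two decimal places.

From P₀ = D₁/(r − g), the implied growth is g = r − D₁/P₀.
g = 0.1392 − 11.13/84.95 = 0.1392 − 0.13102 = 0.00818

0.82%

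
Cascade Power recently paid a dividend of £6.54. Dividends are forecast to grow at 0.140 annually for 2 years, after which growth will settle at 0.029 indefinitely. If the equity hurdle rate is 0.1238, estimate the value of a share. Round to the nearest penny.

£86.41

Two-stage DDM. Project D₁…D_2 at 0.14, terminal growth 0.029, discount at r = 0.1238.
D_1 = 7.4556
D_2 = 8.4994
Terminal value at t=2: TV = D_3/(r−g) = 8.7459/(0.1238−0.029) = 92.2560
P₀ = 7.4556/(1+0.1238)^1 + 8.4994/(1+0.1238)^2 + 92.2560/(1+0.1238)^2 = 86.4136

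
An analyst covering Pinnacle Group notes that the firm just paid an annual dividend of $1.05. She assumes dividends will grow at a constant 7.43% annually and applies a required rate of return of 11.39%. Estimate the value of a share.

Gordon growth model: P₀ = D₁/(r − g). D₁ = 1.05 × (1 + 0.0743) = 1.1280.
P₀ = 1.1280 / (0.1139 − 0.0743) = 1.1280 / 0.0396 = 28.4852

$28.49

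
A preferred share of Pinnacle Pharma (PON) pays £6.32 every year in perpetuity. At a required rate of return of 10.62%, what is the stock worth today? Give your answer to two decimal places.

£59.51

Zero-growth DDM (perpetuity): P₀ = D/r = 6.32 / 0.1062 = 59.5104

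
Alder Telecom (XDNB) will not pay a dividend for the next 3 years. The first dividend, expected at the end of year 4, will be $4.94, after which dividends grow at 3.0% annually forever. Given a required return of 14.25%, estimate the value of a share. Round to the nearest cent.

Deferred-dividend DDM. At t=3 the remaining stream is a growing perpetuity with first payment D_4 = 4.94.
V_3 = D_4/(r−g) = 4.94/(0.1425−0.03) = 43.9111
P₀ = V_3/(1+r)^3 = 43.9111/(1+0.1425)^3 = 29.4446

$29.44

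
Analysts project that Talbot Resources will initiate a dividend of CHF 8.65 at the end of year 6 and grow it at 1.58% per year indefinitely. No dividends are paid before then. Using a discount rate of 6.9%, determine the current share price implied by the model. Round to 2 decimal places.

CHF 116.47

Deferred-dividend DDM. At t=5 the remaining stream is a growing perpetuity with first payment D_6 = 8.65.
V_5 = D_6/(r−g) = 8.65/(0.069−0.0158) = 162.5940
P₀ = V_5/(1+r)^5 = 162.5940/(1+0.069)^5 = 116.4705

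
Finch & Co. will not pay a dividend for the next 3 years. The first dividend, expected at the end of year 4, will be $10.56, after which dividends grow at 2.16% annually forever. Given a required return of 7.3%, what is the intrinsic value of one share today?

Deferred-dividend DDM. At t=3 the remaining stream is a growing perpetuity with first payment D_4 = 10.56.
V_3 = D_4/(r−g) = 10.56/(0.073−0.0216) = 205.4475
P₀ = V_3/(1+r)^3 = 205.4475/(1+0.073)^3 = 166.3036

$166.30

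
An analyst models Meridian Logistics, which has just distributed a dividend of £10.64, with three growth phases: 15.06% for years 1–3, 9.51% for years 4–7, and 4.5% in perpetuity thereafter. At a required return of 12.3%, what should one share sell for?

£215.16

Three-stage DDM. Project D₁…D_7; terminal Gordon value at t=7 with g = 0.045; discount at r = 0.123.
D_1 = 12.2424
D_2 = 14.0861
D_3 = 16.2075
D_4 = 17.7488
D_5 = 19.4367
D_6 = 21.2851
D_7 = 23.3093
TV_7 = 24.3583/(0.123−0.045) = 312.2853
P₀ = Σ Dₜ/(1+r)ᵗ + TV_7/(1+r)^7 = 215.1587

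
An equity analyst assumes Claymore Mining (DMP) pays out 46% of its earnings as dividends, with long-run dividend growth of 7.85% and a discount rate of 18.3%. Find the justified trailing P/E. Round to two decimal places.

4.75

Justified trailing P/E = b(1+g)/(r−g) = 0.46×(1+0.0785)/(0.183−0.0785) = 4.7475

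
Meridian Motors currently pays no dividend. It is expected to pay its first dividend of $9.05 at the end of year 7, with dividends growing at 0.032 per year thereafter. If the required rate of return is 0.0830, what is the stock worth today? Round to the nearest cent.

$109.98

Deferred-dividend DDM. At t=6 the remaining stream is a growing perpetuity with first payment D_7 = 9.05.
V_6 = D_7/(r−g) = 9.05/(0.083−0.032) = 177.4510
P₀ = V_6/(1+r)^6 = 177.4510/(1+0.083)^6 = 109.9785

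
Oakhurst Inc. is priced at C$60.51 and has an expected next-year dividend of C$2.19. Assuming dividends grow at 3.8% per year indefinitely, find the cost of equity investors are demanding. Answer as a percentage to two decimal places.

Rearranging the constant-growth DDM: r = D₁/P₀ + g.
r = 2.1900 / 60.51 + 0.038 = 0.03619 + 0.038 = 0.07419

7.42%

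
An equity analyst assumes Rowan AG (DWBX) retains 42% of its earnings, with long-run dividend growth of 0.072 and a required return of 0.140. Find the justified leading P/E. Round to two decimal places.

8.53

Payout ratio b = 1 − 0.42 = 0.58.
Justified leading P/E = b/(r−g) = 0.58/(0.14−0.072) = 8.5294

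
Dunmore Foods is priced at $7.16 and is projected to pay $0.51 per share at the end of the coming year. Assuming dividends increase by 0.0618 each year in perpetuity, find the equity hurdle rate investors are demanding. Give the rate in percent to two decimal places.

13.30%

Rearranging the constant-growth DDM: r = D₁/P₀ + g.
r = 0.5100 / 7.16 + 0.0618 = 0.07123 + 0.0618 = 0.13303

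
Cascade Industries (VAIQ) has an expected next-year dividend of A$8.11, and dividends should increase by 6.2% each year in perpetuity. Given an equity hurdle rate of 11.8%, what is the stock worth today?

A$144.82

Gordon growth model: P₀ = D₁/(r − g), with D₁ = 8.11 given directly.
P₀ = 8.1100 / (0.118 − 0.062) = 8.1100 / 0.056 = 144.8214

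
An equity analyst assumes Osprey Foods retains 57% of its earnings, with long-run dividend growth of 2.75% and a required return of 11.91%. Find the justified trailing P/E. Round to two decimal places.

Payout ratio b = 1 − 0.57 = 0.43.
Justified trailing P/E = b(1+g)/(r−g) = 0.43×(1+0.0275)/(0.1191−0.0275) = 4.8234

4.82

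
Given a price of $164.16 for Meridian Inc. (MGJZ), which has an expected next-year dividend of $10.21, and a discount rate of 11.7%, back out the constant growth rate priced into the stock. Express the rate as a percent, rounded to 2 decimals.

5.48%

From P₀ = D₁/(r − g), the implied growth is g = r − D₁/P₀.
g = 0.117 − 10.21/164.16 = 0.117 − 0.06220 = 0.05480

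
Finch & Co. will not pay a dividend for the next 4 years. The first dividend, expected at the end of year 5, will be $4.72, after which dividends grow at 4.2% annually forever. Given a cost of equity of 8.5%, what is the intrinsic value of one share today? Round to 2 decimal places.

Deferred-dividend DDM. At t=4 the remaining stream is a growing perpetuity with first payment D_5 = 4.72.
V_4 = D_5/(r−g) = 4.72/(0.085−0.042) = 109.7674
P₀ = V_4/(1+r)^4 = 109.7674/(1+0.085)^4 = 79.2054

$79.21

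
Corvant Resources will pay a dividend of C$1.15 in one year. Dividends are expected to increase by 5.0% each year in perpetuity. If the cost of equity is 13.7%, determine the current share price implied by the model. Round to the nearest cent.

C$13.22

Gordon growth model: P₀ = D₁/(r − g), with D₁ = 1.15 given directly.
P₀ = 1.1500 / (0.137 − 0.05) = 1.1500 / 0.087 = 13.2184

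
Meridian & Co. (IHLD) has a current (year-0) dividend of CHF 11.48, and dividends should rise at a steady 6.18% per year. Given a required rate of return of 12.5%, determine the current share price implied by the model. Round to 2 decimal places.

Gordon growth model: P₀ = D₁/(r − g). D₁ = 11.48 × (1 + 0.0618) = 12.1895.
P₀ = 12.1895 / (0.125 − 0.0618) = 12.1895 / 0.0632 = 192.8713

CHF 192.87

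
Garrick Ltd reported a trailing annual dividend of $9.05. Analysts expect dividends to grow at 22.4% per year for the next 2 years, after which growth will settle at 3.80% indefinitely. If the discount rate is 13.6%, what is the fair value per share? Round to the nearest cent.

$131.54

Two-stage DDM. Project D₁…D_2 at 0.224, terminal growth 0.038, discount at r = 0.136.
D_1 = 11.0772
D_2 = 13.5585
Terminal value at t=2: TV = D_3/(r−g) = 14.0737/(0.136−0.038) = 143.6093
P₀ = 11.0772/(1+0.136)^1 + 13.5585/(1+0.136)^2 + 143.6093/(1+0.136)^2 = 131.5398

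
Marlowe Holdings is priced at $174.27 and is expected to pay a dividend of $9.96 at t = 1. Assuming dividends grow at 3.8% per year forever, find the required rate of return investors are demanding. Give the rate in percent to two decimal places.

Rearranging the constant-growth DDM: r = D₁/P₀ + g.
r = 9.9600 / 174.27 + 0.038 = 0.05715 + 0.038 = 0.09515

9.52%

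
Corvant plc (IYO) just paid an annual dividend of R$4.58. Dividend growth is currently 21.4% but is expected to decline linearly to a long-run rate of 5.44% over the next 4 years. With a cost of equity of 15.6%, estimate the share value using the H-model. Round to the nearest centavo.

R$61.92

H-model: P₀ = D₀[(1+g_L) + H(g_S−g_L)]/(r−g_L), with H = 4/2 = 2.
P₀ = 4.58 × [(1+0.0544) + 2×(0.214−0.0544)] / (0.156−0.0544)
   = 4.58 × 1.3736 / 0.1016 = 61.9202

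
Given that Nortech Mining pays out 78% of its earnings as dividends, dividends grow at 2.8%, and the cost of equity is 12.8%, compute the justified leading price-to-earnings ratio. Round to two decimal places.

Justified leading P/E = b/(r−g) = 0.78/(0.128−0.028) = 7.8000

7.80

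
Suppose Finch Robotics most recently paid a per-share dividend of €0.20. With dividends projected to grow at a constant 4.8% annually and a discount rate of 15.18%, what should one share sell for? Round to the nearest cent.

€2.02

Gordon growth model: P₀ = D₁/(r − g). D₁ = 0.20 × (1 + 0.048) = 0.2096.
P₀ = 0.2096 / (0.1518 − 0.048) = 0.2096 / 0.1038 = 2.0193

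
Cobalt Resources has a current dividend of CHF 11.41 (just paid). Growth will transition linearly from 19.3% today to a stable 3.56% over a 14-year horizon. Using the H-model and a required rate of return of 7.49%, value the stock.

H-model: P₀ = D₀[(1+g_L) + H(g_S−g_L)]/(r−g_L), with H = 14/2 = 7.
P₀ = 11.41 × [(1+0.0356) + 7×(0.193−0.0356)] / (0.0749−0.0356)
   = 11.41 × 2.1374 / 0.0393 = 620.5530

CHF 620.55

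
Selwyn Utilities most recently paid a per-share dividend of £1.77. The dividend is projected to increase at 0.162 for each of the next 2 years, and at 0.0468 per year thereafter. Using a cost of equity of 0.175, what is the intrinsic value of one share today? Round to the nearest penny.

£17.62

Two-stage DDM. Project D₁…D_2 at 0.162, terminal growth 0.0468, discount at r = 0.175.
D_1 = 2.0567
D_2 = 2.3899
Terminal value at t=2: TV = D_3/(r−g) = 2.5018/(0.175−0.0468) = 19.5147
P₀ = 2.0567/(1+0.175)^1 + 2.3899/(1+0.175)^2 + 19.5147/(1+0.175)^2 = 17.6161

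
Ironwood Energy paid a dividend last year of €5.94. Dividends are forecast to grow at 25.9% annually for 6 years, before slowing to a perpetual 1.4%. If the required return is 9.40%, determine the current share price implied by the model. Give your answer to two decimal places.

Two-stage DDM. Project D₁…D_6 at 0.259, terminal growth 0.014, discount at r = 0.094.
D_1 = 7.4785
D_2 = 9.4154
D_3 = 11.8540
D_4 = 14.9241
D_5 = 18.7895
D_6 = 23.6560
Terminal value at t=6: TV = D_7/(r−g) = 23.9872/(0.094−0.014) = 299.8395
P₀ = 7.4785/(1+0.094)^1 + 9.4154/(1+0.094)^2 + 11.8540/(1+0.094)^3 + 14.9241/(1+0.094)^4 + 18.7895/(1+0.094)^5 + 23.6560/(1+0.094)^6 + 299.8395/(1+0.094)^6 = 234.8620

€234.86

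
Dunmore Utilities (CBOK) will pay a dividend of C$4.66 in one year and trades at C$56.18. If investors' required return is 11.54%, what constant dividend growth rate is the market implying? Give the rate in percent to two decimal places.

From P₀ = D₁/(r − g), the implied growth is g = r − D₁/P₀.
g = 0.1154 − 4.66/56.18 = 0.1154 − 0.08295 = 0.03245

3.25%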